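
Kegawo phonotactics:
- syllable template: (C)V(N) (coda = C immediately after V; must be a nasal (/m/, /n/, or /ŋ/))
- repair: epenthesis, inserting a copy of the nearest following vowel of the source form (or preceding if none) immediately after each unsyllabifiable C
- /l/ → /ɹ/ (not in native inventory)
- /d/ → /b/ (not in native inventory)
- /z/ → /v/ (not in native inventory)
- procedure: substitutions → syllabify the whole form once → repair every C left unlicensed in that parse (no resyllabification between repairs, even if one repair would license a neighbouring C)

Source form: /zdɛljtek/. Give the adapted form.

vɛbɛɹejeteke

Substitution: /z/ → /v/, /d/ → /b/, /l/ → /ɹ/, giving /vbɛɹjtek/.
Under (C)V(N), the unsyllabifiable consonants are /v/, /ɹ/, /j/, /k/ (only a nasal (/m/, /n/, or /ŋ/) is licensed in coda position; onsets are limited to one consonant).
Each unlicensed consonant becomes the onset of a new syllable: /v/ → /vɛ/, /ɹ/ → /ɹe/, /j/ → /je/, /k/ → /ke/.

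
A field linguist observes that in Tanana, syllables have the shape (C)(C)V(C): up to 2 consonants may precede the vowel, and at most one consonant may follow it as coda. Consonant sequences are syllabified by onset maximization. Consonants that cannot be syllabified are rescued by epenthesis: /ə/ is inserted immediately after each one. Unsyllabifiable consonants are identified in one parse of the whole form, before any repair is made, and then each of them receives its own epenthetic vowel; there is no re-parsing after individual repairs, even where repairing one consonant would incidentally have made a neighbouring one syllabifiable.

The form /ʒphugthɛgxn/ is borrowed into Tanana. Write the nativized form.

Under (C)(C)V(C), the unsyllabifiable consonants are /ʒ/, /x/, /n/ (at most one coda consonant is licensed; onsets may contain at most 2 consonants).
Epenthesis after each stranded consonant: /ʒ/ → /ʒə/, /x/ → /xə/, /n/ → /nə/.

ʒəphugthɛgxənə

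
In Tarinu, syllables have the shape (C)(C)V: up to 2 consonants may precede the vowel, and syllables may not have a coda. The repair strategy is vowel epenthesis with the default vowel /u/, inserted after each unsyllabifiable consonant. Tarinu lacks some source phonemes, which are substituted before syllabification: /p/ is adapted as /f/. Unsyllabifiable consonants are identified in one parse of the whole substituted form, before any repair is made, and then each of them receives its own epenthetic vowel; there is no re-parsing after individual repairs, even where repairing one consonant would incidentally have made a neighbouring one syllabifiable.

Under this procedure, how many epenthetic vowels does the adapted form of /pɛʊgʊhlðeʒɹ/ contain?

After substitution the input is /fɛʊgʊhlðeʒɹ/.
The unsyllabifiable consonants are /h/, /ʒ/, /ɹ/; each receives one epenthetic vowel.

3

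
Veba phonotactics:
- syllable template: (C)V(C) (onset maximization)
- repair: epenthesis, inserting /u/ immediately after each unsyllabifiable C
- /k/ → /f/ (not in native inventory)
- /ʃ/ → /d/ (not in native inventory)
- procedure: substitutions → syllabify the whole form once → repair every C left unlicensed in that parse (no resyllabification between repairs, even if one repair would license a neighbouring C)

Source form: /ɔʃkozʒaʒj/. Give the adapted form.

Substitution: /ʃ/ → /d/, /k/ → /f/, giving /ɔdfozʒaʒj/.
Under (C)V(C), the unsyllabifiable consonants are /j/ (at most one coda consonant is licensed; onsets are limited to one consonant).
Epenthesis after each stranded consonant: /j/ → /ju/.

ɔdfozʒaʒju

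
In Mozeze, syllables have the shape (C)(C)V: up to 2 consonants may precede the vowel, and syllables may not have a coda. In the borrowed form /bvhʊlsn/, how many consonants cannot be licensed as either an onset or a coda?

4

Syllabifying with onset maximization leaves /b/, /l/, /s/, /n/ stranded (no codas are permitted; onsets may contain at most 2 consonants).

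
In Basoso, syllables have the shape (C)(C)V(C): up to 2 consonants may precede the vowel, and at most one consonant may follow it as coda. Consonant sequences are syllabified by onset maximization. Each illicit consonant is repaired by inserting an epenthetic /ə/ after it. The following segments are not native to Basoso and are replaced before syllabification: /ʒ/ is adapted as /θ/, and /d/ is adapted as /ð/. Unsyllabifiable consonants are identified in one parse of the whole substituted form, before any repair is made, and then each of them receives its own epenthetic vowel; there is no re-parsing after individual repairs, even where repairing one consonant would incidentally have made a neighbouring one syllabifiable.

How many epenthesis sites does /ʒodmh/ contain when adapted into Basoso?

After substitution the input is /θoðmh/.
The unsyllabifiable consonants are /m/, /h/; each receives one epenthetic vowel.

2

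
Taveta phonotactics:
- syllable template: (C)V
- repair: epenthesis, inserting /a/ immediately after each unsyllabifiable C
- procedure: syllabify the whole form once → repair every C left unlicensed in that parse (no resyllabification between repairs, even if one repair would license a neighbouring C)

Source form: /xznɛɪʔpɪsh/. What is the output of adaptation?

Under (C)V, the unsyllabifiable consonants are /x/, /z/, /ʔ/, /s/, /h/ (no codas are permitted; onsets are limited to one consonant).
Epenthesis after each stranded consonant: /x/ → /xa/, /z/ → /za/, /ʔ/ → /ʔa/, /s/ → /sa/, /h/ → /ha/.

xazanɛɪʔapɪsaha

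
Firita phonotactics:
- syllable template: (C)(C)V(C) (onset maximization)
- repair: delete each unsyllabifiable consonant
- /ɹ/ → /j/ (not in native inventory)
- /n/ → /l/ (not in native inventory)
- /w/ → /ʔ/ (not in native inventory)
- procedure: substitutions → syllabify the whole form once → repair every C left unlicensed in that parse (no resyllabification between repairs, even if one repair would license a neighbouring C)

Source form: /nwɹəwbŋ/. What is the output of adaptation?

Substitution: /n/ → /l/, /w/ → /ʔ/, /ɹ/ → /j/, giving /lʔjəʔbŋ/.
Under (C)(C)V(C), the unsyllabifiable consonants are /l/, /b/, /ŋ/ (at most one coda consonant is licensed; onsets may contain at most 2 consonants).
Deleting the stranded consonants removes /l/, /b/, /ŋ/.

ʔjəʔ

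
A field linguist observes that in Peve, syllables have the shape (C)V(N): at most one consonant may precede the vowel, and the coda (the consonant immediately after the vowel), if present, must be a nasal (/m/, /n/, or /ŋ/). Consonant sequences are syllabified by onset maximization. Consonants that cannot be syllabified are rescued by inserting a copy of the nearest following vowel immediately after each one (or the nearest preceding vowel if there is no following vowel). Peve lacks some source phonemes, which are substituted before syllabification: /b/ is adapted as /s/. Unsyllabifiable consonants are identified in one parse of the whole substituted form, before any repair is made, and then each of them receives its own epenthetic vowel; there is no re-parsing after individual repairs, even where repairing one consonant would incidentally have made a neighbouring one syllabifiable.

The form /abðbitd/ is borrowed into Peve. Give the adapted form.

asiðisitidi

Substitution: /b/ → /s/, giving /asðsitd/.
Under (C)V(N), the unsyllabifiable consonants are /s/, /ð/, /t/, /d/ (only a nasal (/m/, /n/, or /ŋ/) is licensed in coda position; onsets are limited to one consonant).
Each unlicensed consonant becomes the onset of a new syllable: /s/ → /si/, /ð/ → /ði/, /t/ → /ti/, /d/ → /di/.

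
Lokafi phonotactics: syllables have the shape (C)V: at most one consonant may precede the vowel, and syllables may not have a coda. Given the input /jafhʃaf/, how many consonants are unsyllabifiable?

The consonants /f/, /h/, /f/ cannot be parsed into a legal (C)V syllable (no codas are permitted; onsets are limited to one consonant).

3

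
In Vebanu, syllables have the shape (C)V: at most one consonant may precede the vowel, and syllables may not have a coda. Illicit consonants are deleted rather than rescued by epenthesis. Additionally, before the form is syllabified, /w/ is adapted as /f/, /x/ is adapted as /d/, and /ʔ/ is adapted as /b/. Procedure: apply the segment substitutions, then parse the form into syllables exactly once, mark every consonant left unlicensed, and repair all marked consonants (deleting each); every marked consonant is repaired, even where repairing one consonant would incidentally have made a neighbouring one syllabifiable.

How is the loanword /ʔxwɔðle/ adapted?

fɔle

Substitution: /ʔ/ → /b/, /x/ → /d/, /w/ → /f/, giving /bdfɔðle/.
Syllabifying with onset maximization leaves /b/, /d/, /ð/ stranded (no codas are permitted; onsets are limited to one consonant).
Deleting the stranded consonants removes /b/, /d/, /ð/.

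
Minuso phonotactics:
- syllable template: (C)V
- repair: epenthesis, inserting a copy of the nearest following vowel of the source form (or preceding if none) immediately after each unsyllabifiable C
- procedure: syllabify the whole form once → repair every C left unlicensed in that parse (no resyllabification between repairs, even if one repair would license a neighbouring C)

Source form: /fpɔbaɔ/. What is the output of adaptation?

fɔpɔbaɔ

Under (C)V, the unsyllabifiable consonants are /f/ (no codas are permitted; onsets are limited to one consonant).
Epenthesis after each stranded consonant: /f/ → /fɔ/.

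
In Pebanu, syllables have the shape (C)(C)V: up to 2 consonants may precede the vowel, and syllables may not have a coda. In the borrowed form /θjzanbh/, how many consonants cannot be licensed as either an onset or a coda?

4

The consonants /θ/, /n/, /b/, /h/ cannot be parsed into a legal (C)(C)V syllable (no codas are permitted; onsets may contain at most 2 consonants).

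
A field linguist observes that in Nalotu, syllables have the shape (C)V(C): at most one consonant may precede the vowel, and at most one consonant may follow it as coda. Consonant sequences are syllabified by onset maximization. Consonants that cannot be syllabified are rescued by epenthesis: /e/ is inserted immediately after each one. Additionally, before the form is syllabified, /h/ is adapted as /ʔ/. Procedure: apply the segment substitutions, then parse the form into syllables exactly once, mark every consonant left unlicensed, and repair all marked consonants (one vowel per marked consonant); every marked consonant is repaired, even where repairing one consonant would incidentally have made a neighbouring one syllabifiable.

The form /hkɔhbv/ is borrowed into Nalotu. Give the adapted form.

Substitution: /h/ → /ʔ/, giving /ʔkɔʔbv/.
Under (C)V(C), the unsyllabifiable consonants are /ʔ/, /b/, /v/ (at most one coda consonant is licensed; onsets are limited to one consonant).
Each unlicensed consonant becomes the onset of a new syllable: /ʔ/ → /ʔe/, /b/ → /be/, /v/ → /ve/.

ʔekɔʔbeve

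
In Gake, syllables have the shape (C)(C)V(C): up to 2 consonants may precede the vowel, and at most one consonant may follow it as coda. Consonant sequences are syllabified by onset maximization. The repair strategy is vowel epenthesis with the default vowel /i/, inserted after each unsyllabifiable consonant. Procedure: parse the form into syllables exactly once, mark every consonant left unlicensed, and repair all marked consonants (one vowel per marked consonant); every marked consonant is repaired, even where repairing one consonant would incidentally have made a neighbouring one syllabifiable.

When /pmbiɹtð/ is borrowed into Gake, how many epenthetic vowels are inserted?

The unsyllabifiable consonants are /p/, /t/, /ð/; each receives one epenthetic vowel.

3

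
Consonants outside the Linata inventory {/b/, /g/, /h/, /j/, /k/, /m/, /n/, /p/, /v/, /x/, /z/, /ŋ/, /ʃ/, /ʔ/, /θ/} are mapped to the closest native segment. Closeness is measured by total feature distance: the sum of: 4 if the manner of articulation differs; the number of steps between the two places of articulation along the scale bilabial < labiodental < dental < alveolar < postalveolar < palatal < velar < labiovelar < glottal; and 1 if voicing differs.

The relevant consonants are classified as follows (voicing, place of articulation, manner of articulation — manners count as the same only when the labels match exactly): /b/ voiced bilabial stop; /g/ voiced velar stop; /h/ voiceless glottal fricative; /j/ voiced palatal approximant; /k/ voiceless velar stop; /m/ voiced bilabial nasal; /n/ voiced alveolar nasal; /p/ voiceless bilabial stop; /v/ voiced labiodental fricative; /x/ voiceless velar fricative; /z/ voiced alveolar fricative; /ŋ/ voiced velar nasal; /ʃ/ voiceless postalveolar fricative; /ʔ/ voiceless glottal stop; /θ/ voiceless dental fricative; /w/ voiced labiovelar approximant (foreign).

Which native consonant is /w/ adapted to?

j

/j/ is closest: same manner (approximant), place distance 2 (labiovelar→palatal), same voicing; total 2. Next closest is /g/ at distance 5.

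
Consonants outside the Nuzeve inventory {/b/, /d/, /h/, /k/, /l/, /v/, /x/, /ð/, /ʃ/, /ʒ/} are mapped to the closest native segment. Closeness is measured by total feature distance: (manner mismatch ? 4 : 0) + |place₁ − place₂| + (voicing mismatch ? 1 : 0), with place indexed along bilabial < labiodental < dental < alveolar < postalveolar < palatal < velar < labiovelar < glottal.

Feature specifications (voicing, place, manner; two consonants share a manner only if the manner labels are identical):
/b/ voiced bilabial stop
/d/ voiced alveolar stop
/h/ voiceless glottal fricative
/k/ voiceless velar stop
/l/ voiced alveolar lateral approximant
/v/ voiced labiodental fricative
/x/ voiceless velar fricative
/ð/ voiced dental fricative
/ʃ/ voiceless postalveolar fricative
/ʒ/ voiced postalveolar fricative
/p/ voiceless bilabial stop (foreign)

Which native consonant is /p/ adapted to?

/b/ is closest: same manner (stop), place distance 0 (bilabial→bilabial), voicing differs (+1); total 1. Next closest is /d/ at distance 4.

b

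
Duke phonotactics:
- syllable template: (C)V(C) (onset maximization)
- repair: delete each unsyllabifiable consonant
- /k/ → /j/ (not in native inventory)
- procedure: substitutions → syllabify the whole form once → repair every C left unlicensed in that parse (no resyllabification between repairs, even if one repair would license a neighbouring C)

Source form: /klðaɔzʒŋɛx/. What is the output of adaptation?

Substitution: /k/ → /j/, giving /jlðaɔzʒŋɛx/.
Under (C)V(C), the unsyllabifiable consonants are /j/, /l/, /ʒ/ (at most one coda consonant is licensed; onsets are limited to one consonant).
Each unlicensed consonant is deleted: /j/, /l/, /ʒ/.

ðaɔzŋɛx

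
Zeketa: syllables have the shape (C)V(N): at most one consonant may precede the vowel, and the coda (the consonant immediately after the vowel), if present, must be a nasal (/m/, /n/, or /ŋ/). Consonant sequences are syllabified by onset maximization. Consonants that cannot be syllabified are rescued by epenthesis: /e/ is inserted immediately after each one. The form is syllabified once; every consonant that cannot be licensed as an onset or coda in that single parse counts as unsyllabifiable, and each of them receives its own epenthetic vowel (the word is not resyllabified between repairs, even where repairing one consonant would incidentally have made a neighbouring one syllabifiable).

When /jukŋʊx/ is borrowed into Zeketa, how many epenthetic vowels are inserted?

2

The unsyllabifiable consonants are /k/, /x/; each receives one epenthetic vowel.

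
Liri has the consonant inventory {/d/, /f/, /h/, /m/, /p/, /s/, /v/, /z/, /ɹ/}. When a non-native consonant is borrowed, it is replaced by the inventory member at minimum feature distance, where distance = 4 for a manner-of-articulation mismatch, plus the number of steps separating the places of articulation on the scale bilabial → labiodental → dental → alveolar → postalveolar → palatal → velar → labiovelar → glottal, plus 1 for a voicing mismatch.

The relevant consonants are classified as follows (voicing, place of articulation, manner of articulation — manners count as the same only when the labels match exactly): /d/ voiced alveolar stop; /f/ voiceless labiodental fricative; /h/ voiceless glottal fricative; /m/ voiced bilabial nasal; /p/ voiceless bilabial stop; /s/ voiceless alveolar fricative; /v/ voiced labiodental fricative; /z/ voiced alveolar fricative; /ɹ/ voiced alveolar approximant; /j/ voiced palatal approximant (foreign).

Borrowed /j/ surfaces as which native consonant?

/ɹ/ is closest: same manner (approximant), place distance 2 (palatal→alveolar), same voicing; total 2. Next closest is /d/ at distance 6.

ɹ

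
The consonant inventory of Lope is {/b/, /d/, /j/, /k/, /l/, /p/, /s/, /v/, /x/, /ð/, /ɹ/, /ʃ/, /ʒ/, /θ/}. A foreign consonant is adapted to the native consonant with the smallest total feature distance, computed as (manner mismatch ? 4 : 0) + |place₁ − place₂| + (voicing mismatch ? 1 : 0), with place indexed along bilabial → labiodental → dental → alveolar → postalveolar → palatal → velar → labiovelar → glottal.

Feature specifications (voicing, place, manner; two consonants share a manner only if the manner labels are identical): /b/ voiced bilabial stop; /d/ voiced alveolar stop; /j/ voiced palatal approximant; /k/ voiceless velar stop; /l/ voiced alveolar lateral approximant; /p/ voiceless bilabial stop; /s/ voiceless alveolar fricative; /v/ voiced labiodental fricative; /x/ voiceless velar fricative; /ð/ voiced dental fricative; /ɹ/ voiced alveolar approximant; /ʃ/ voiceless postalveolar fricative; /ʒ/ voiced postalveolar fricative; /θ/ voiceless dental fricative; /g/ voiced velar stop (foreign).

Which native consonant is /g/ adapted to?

k

/k/ is closest: same manner (stop), place distance 0 (velar→velar), voicing differs (+1); total 1. Next closest is /d/ at distance 3.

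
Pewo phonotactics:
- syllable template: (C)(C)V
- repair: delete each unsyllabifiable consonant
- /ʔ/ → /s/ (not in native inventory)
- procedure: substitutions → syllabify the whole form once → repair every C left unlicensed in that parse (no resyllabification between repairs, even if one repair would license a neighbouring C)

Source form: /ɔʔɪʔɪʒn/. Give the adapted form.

ɔsɪsɪ

Substitution: /ʔ/ → /s/, giving /ɔsɪsɪʒn/.
Under (C)(C)V, the unsyllabifiable consonants are /ʒ/, /n/ (no codas are permitted; onsets may contain at most 2 consonants).
Each unlicensed consonant is deleted: /ʒ/, /n/.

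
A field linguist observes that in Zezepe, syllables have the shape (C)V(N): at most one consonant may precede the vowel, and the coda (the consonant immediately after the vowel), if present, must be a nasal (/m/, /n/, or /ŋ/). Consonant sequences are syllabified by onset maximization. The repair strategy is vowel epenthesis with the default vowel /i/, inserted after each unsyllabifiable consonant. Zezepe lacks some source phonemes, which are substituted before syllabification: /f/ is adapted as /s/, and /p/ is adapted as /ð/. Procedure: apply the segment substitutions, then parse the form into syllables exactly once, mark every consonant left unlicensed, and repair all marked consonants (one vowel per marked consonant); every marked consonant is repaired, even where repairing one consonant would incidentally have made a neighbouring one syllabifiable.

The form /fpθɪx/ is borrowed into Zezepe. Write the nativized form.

Substitution: /f/ → /s/, /p/ → /ð/, giving /sðθɪx/.
The consonants /s/, /ð/, /x/ cannot be parsed into a legal (C)V(N) syllable (only a nasal (/m/, /n/, or /ŋ/) is licensed in coda position; onsets are limited to one consonant).
Each unlicensed consonant becomes the onset of a new syllable: /s/ → /si/, /ð/ → /ði/, /x/ → /xi/.

siðiθɪxi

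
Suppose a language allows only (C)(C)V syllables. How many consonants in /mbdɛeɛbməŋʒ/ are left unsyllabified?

Under (C)(C)V, the unsyllabifiable consonants are /m/, /ŋ/, /ʒ/ (no codas are permitted; onsets may contain at most 2 consonants).

3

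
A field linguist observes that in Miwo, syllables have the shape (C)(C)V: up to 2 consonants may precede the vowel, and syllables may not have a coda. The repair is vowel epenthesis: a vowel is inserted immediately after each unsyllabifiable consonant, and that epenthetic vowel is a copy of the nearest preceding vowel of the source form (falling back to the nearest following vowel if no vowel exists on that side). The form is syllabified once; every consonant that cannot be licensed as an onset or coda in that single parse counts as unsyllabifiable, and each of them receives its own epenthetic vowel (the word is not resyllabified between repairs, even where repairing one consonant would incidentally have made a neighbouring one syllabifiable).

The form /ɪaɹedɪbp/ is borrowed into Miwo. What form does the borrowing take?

ɪaɹedɪbɪpɪ

Under (C)(C)V, the unsyllabifiable consonants are /b/, /p/ (no codas are permitted; onsets may contain at most 2 consonants).
Epenthesis after each stranded consonant: /b/ → /bɪ/, /p/ → /pɪ/.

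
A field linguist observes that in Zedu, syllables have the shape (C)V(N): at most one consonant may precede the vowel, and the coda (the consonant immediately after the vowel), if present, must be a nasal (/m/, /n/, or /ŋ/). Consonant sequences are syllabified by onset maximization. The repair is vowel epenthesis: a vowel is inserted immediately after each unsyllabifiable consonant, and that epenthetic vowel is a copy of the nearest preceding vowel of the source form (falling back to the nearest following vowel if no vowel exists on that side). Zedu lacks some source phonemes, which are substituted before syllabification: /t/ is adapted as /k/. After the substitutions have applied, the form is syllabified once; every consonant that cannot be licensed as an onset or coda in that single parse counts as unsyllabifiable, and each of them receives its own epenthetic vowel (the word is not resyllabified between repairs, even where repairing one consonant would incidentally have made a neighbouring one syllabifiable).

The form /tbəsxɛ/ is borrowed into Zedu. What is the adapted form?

Substitution: /t/ → /k/, giving /kbəsxɛ/.
Syllabifying with onset maximization leaves /k/, /s/ stranded (only a nasal (/m/, /n/, or /ŋ/) is licensed in coda position; onsets are limited to one consonant).
Epenthesis after each stranded consonant: /k/ → /kə/, /s/ → /sə/.

kəbəsəxɛ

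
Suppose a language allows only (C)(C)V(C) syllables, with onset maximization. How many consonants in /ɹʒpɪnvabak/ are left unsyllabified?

Under (C)(C)V(C), the unsyllabifiable consonants are /ɹ/ (at most one coda consonant is licensed; onsets may contain at most 2 consonants).

1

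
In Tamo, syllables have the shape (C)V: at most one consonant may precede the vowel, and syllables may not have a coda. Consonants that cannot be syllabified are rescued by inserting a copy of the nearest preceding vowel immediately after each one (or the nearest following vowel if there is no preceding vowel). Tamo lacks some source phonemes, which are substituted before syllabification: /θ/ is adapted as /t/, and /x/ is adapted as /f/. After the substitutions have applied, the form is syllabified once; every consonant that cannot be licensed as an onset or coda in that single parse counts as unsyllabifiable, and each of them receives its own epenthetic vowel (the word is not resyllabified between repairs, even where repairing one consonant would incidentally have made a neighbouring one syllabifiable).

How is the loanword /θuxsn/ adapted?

Substitution: /θ/ → /t/, /x/ → /f/, giving /tufsn/.
Under (C)V, the unsyllabifiable consonants are /f/, /s/, /n/ (no codas are permitted; onsets are limited to one consonant).
Inserting the epenthetic vowel yields /f/ → /fu/, /s/ → /su/, /n/ → /nu/.

tufusunu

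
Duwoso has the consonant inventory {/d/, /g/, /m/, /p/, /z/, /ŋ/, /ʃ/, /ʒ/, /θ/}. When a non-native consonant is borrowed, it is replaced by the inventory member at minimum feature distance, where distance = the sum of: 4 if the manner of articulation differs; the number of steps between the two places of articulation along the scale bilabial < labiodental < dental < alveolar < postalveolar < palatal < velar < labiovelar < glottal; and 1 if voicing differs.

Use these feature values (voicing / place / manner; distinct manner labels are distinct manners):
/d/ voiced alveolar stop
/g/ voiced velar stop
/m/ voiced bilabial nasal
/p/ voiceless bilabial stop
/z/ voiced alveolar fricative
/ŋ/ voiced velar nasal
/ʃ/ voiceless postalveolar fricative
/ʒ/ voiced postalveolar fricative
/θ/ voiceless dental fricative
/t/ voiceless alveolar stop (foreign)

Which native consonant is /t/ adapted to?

d

/d/ is closest: same manner (stop), place distance 0 (alveolar→alveolar), voicing differs (+1); total 1. Next closest is /p/ at distance 3.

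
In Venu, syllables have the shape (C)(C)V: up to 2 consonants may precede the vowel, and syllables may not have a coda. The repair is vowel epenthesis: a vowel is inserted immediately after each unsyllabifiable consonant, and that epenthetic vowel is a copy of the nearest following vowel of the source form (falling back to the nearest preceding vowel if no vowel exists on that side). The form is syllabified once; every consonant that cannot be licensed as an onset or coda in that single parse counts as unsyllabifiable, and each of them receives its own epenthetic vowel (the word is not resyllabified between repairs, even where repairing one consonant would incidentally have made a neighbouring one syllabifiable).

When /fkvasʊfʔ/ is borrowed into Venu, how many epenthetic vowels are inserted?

The unsyllabifiable consonants are /f/, /f/, /ʔ/; each receives one epenthetic vowel.

3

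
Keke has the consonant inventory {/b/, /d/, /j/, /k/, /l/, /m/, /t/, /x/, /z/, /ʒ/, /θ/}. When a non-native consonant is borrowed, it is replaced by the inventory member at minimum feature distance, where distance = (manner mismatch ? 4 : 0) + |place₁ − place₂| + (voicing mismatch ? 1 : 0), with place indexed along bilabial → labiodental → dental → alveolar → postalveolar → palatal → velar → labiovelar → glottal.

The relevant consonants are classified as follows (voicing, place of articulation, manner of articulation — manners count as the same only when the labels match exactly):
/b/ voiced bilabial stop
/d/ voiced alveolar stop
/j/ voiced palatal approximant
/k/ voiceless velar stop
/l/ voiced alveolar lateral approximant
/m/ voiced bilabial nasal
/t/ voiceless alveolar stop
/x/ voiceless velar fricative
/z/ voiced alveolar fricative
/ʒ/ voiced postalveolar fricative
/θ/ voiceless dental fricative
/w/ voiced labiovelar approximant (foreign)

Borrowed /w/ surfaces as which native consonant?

j

/j/ is closest: same manner (approximant), place distance 2 (labiovelar→palatal), same voicing; total 2. Next closest is /k/ at distance 6.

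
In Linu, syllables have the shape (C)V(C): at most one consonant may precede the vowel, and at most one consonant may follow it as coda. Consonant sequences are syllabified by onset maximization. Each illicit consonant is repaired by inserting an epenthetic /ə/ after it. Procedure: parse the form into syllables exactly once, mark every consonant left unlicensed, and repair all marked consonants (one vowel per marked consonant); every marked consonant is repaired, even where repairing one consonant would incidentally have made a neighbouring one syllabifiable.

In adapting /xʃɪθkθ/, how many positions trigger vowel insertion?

3

The unsyllabifiable consonants are /x/, /k/, /θ/; each receives one epenthetic vowel.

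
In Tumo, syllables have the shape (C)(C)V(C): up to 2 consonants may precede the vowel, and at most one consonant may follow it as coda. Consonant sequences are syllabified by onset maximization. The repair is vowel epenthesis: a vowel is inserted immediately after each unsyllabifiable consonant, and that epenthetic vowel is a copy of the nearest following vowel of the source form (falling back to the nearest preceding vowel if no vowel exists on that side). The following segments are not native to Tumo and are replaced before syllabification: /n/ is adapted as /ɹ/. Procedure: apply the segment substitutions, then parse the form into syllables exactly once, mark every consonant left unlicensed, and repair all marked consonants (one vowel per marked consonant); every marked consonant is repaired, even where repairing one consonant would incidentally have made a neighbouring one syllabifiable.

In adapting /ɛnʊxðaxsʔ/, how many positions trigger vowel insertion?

After substitution the input is /ɛɹʊxðaxsʔ/.
The unsyllabifiable consonants are /s/, /ʔ/; each receives one epenthetic vowel.

2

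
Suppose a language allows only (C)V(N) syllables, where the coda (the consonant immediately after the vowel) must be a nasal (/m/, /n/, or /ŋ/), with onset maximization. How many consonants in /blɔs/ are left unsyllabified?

2

Syllabifying with onset maximization leaves /b/, /s/ stranded (only a nasal (/m/, /n/, or /ŋ/) is licensed in coda position; onsets are limited to one consonant).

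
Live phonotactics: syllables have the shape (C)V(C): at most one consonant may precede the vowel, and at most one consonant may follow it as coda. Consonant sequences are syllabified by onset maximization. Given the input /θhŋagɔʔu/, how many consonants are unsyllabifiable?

Under (C)V(C), the unsyllabifiable consonants are /θ/, /h/ (at most one coda consonant is licensed; onsets are limited to one consonant).

2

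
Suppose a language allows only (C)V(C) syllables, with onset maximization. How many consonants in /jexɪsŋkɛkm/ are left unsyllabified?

The consonants /ŋ/, /m/ cannot be parsed into a legal (C)V(C) syllable (at most one coda consonant is licensed; onsets are limited to one consonant).

2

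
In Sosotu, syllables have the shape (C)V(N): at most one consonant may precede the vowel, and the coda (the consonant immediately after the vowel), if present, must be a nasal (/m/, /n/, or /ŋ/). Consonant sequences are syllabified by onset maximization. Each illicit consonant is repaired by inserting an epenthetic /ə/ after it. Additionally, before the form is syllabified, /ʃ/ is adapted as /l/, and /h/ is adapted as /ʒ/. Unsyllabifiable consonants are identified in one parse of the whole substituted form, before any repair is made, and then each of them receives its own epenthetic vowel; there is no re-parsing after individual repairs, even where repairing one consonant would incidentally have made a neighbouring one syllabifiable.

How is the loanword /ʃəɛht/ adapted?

Substitution: /ʃ/ → /l/, /h/ → /ʒ/, giving /ləɛʒt/.
The consonants /ʒ/, /t/ cannot be parsed into a legal (C)V(N) syllable (only a nasal (/m/, /n/, or /ŋ/) is licensed in coda position; onsets are limited to one consonant).
Each unlicensed consonant becomes the onset of a new syllable: /ʒ/ → /ʒə/, /t/ → /tə/.

ləɛʒətə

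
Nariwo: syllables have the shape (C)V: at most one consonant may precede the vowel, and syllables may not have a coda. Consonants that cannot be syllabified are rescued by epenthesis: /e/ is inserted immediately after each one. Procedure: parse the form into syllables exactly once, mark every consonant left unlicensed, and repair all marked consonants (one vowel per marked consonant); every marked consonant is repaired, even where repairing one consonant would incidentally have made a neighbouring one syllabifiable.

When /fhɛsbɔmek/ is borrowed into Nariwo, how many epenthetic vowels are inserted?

The unsyllabifiable consonants are /f/, /s/, /k/; each receives one epenthetic vowel.

3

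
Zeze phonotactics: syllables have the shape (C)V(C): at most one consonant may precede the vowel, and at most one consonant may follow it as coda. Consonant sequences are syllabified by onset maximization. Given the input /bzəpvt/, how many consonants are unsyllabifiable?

3

Under (C)V(C), the unsyllabifiable consonants are /b/, /v/, /t/ (at most one coda consonant is licensed; onsets are limited to one consonant).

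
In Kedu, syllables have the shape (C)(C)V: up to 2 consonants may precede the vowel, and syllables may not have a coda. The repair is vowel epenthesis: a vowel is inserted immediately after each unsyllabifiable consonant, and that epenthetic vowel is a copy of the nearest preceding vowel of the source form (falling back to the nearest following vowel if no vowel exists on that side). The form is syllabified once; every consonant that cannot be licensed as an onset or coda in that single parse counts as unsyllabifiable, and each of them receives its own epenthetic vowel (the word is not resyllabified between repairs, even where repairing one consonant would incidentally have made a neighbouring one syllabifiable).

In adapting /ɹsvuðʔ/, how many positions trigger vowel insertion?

The unsyllabifiable consonants are /ɹ/, /ð/, /ʔ/; each receives one epenthetic vowel.

3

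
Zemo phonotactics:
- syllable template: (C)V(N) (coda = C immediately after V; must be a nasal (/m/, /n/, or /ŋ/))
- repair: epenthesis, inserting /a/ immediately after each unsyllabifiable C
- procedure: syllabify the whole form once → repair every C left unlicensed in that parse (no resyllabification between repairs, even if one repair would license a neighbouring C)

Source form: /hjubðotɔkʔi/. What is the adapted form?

The consonants /h/, /b/, /k/ cannot be parsed into a legal (C)V(N) syllable (only a nasal (/m/, /n/, or /ŋ/) is licensed in coda position; onsets are limited to one consonant).
Inserting the epenthetic vowel yields /h/ → /ha/, /b/ → /ba/, /k/ → /ka/.

hajubaðotɔkaʔi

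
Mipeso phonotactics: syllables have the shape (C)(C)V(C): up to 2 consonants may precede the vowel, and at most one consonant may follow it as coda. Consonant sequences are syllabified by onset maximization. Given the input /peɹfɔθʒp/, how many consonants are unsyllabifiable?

2

Syllabifying with onset maximization leaves /ʒ/, /p/ stranded (at most one coda consonant is licensed; onsets may contain at most 2 consonants).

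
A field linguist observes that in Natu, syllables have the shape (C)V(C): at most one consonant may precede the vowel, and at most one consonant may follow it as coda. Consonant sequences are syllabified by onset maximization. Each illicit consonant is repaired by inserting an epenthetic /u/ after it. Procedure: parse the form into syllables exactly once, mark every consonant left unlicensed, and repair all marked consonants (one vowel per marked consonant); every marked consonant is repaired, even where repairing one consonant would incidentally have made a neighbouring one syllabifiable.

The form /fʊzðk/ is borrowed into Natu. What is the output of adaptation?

Syllabifying with onset maximization leaves /ð/, /k/ stranded (at most one coda consonant is licensed; onsets are limited to one consonant).
Inserting the epenthetic vowel yields /ð/ → /ðu/, /k/ → /ku/.

fʊzðuku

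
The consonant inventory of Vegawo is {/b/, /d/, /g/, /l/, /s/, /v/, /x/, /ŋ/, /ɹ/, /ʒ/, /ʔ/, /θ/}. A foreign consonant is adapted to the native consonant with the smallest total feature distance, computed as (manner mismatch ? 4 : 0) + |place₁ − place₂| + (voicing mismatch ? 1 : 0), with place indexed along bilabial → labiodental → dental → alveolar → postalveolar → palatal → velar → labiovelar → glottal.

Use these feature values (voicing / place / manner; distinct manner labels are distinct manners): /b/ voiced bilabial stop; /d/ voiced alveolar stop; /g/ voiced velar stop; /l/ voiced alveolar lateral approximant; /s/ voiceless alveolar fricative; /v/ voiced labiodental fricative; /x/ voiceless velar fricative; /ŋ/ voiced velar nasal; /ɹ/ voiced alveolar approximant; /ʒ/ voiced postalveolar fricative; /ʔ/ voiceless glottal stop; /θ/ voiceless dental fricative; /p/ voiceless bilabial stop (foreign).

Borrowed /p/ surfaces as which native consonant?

/b/ is closest: same manner (stop), place distance 0 (bilabial→bilabial), voicing differs (+1); total 1. Next closest is /d/ at distance 4.

b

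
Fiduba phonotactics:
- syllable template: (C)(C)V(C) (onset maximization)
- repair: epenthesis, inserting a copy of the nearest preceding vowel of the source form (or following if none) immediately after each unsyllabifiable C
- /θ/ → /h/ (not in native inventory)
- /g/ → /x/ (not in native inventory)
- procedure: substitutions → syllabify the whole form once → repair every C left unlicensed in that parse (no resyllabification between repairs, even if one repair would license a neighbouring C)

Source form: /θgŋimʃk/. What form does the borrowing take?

Substitution: /θ/ → /h/, /g/ → /x/, giving /hxŋimʃk/.
Syllabifying with onset maximization leaves /h/, /ʃ/, /k/ stranded (at most one coda consonant is licensed; onsets may contain at most 2 consonants).
Epenthesis after each stranded consonant: /h/ → /hi/, /ʃ/ → /ʃi/, /k/ → /ki/.

hixŋimʃiki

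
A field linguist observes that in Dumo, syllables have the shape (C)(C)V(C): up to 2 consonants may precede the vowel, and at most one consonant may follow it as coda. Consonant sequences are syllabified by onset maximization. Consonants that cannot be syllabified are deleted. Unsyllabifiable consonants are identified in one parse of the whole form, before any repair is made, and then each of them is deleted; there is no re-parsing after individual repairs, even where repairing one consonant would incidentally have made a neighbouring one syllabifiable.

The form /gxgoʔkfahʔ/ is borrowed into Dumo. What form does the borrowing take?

Under (C)(C)V(C), the unsyllabifiable consonants are /g/, /ʔ/ (at most one coda consonant is licensed; onsets may contain at most 2 consonants).
Deleting the stranded consonants removes /g/, /ʔ/.

xgoʔkfah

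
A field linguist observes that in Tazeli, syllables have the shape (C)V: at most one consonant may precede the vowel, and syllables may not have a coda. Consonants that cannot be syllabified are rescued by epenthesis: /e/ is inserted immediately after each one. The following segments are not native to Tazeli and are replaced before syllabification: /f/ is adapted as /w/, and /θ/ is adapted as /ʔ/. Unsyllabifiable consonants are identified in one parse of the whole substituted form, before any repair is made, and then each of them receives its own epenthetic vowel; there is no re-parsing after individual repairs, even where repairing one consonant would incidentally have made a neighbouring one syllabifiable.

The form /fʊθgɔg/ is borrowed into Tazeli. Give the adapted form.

wʊʔegɔge

Substitution: /f/ → /w/, /θ/ → /ʔ/, giving /wʊʔgɔg/.
The consonants /ʔ/, /g/ cannot be parsed into a legal (C)V syllable (no codas are permitted; onsets are limited to one consonant).
Epenthesis after each stranded consonant: /ʔ/ → /ʔe/, /g/ → /ge/.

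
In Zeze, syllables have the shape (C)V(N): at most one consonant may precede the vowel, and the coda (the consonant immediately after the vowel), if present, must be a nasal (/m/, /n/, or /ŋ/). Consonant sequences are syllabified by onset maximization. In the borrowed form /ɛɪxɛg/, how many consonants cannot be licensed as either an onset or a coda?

1

The consonants /g/ cannot be parsed into a legal (C)V(N) syllable (only a nasal (/m/, /n/, or /ŋ/) is licensed in coda position; onsets are limited to one consonant).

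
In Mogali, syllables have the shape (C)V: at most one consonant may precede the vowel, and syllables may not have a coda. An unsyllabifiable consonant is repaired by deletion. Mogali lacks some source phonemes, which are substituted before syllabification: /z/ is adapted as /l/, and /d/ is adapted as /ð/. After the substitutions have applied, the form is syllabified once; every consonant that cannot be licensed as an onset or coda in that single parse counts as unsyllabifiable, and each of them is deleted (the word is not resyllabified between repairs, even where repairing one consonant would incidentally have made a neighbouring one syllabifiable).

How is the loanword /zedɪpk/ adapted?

Substitution: /z/ → /l/, /d/ → /ð/, giving /leðɪpk/.
Under (C)V, the unsyllabifiable consonants are /p/, /k/ (no codas are permitted; onsets are limited to one consonant).
Deletion applies to /p/, /k/.

leðɪ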